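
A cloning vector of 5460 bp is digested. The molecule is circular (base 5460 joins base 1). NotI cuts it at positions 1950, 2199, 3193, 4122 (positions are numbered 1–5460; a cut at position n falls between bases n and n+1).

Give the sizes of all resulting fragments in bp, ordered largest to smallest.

Circular molecule, 4 cuts → 4 fragments:
  2199 − 1950 = 249 bp
  3193 − 2199 = 994 bp
  4122 − 3193 = 929 bp
  wrap: 5460 − 4122 + 1950 = 3288 bp
Sorted largest to smallest: 3288, 994, 929, 249 bp.

3288, 994, 929, 249 bp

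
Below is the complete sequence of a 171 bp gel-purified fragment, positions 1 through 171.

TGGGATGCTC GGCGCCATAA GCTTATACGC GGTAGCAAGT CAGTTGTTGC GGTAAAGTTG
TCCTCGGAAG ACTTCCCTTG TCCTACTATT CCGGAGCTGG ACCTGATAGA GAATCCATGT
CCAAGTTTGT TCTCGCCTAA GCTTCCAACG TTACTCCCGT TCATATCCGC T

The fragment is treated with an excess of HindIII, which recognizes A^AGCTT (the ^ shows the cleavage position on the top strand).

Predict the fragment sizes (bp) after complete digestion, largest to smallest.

120, 32, 19 bp

HindIII sites (AAGCTT) start at positions 19, 139.
HindIII cuts after the first base of each site, so after positions 19, 139.
Linear molecule, 2 cuts → 3 fragments:
  1–19 → 19 bp
  20–139 → 120 bp
  140–171 → 32 bp
Sorted largest to smallest: 120, 32, 19 bp.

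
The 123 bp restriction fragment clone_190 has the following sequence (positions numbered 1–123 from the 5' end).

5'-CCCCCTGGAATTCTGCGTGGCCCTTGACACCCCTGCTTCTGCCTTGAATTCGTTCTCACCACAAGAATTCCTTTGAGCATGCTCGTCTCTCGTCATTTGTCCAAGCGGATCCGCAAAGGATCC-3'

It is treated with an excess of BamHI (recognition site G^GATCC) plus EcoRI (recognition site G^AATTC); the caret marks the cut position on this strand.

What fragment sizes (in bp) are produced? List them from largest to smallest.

BamHI sites (GGATCC) start at positions 107, 118.
BamHI cuts after the first base of each site, so after positions 107, 118.
EcoRI sites (GAATTC) start at positions 8, 46, 65.
EcoRI cuts after the first base of each site, so after positions 8, 46, 65.
Combined cut positions: 8, 46, 65, 107, 118.
Linear molecule, 5 cuts → 6 fragments:
  1–8 → 8 bp
  9–46 → 38 bp
  47–65 → 19 bp
  66–107 → 42 bp
  108–118 → 11 bp
  119–123 → 5 bp
Sorted largest to smallest: 42, 38, 19, 11, 8, 5 bp.

42, 38, 19, 11, 8, 5 bp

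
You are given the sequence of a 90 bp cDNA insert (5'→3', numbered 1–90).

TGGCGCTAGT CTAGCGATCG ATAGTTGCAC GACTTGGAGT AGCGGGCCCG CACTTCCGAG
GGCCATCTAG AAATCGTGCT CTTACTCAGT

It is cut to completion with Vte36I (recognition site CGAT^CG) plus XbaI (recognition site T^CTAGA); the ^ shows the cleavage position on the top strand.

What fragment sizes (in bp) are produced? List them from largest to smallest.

The Vte36I site (CGATCG) starts at position 15.
Vte36I cuts after base 4 of each site, so after position 18.
The XbaI site (TCTAGA) starts at position 66.
XbaI cuts after the first base of each site, so after position 66.
Combined cut positions: 18, 66.
Linear molecule, 2 cuts → 3 fragments:
  1–18 → 18 bp
  19–66 → 48 bp
  67–90 → 24 bp
Sorted largest to smallest: 48, 24, 18 bp.

48, 24, 18 bp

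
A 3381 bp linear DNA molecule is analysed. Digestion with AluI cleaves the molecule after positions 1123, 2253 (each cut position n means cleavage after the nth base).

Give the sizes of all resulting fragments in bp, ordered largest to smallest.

Linear molecule, 2 cuts → 3 fragments:
  1123 − 0 = 1123 bp
  2253 − 1123 = 1130 bp
  3381 − 2253 = 1128 bp
Sorted largest to smallest: 1130, 1128, 1123 bp.

1130, 1128, 1123 bp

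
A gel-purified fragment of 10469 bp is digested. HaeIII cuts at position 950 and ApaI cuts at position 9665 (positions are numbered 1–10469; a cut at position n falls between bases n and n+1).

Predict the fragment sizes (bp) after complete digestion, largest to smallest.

8715, 950, 804 bp

Combined cut positions (sorted): 950, 9665.
Linear molecule, 2 cuts → 3 fragments:
  950 − 0 = 950 bp
  9665 − 950 = 8715 bp
  10469 − 9665 = 804 bp
Sorted largest to smallest: 8715, 950, 804 bp.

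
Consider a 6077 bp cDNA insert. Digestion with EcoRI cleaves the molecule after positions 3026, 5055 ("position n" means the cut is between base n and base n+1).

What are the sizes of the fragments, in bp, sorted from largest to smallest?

Linear molecule, 2 cuts → 3 fragments:
  3026 − 0 = 3026 bp
  5055 − 3026 = 2029 bp
  6077 − 5055 = 1022 bp
Sorted largest to smallest: 3026, 2029, 1022 bp.

3026, 2029, 1022 bp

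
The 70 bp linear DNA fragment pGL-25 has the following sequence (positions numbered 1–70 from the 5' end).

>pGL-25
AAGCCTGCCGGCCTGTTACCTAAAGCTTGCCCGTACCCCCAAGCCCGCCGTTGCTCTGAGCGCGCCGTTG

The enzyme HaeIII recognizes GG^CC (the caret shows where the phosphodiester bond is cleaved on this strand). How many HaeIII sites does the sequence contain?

1

GGCC occurs starting at position 10.
HaeIII cuts at 1 site.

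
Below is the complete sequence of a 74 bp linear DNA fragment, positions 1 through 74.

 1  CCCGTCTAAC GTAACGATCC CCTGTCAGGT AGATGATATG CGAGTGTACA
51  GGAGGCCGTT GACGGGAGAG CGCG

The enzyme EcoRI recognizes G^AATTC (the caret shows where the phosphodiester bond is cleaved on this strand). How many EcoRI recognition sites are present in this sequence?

0

No occurrence of GAATTC is present in the sequence.
EcoRI does not cut: 0 sites.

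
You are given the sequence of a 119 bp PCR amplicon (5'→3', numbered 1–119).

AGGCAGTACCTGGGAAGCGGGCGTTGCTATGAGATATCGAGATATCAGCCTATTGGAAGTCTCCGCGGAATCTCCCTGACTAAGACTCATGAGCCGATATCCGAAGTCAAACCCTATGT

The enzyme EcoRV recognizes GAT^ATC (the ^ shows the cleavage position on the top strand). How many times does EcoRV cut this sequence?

3

GATATC occurs starting at positions 33, 41, 96.
EcoRV cuts at 3 sites.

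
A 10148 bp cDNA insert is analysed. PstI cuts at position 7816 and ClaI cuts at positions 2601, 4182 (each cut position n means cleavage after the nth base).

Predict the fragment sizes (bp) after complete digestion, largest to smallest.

Combined cut positions (sorted): 2601, 4182, 7816.
Linear molecule, 3 cuts → 4 fragments:
  2601 − 0 = 2601 bp
  4182 − 2601 = 1581 bp
  7816 − 4182 = 3634 bp
  10148 − 7816 = 2332 bp
Sorted largest to smallest: 3634, 2601, 2332, 1581 bp.

3634, 2601, 2332, 1581 bp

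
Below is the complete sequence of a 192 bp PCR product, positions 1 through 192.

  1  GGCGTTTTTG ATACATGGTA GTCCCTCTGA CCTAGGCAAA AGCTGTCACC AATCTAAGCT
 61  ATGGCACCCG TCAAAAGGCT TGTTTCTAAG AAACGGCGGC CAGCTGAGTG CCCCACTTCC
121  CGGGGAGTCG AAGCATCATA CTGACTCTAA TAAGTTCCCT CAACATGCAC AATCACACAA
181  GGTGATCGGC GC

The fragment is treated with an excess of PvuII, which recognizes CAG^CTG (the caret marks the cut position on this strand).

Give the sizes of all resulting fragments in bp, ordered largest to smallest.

The PvuII site (CAGCTG) starts at position 101.
PvuII cuts after base 3 of each site, so after position 103.
Linear molecule, 1 cut → 2 fragments:
  1–103 → 103 bp
  104–192 → 89 bp
Sorted largest to smallest: 103, 89 bp.

103, 89 bp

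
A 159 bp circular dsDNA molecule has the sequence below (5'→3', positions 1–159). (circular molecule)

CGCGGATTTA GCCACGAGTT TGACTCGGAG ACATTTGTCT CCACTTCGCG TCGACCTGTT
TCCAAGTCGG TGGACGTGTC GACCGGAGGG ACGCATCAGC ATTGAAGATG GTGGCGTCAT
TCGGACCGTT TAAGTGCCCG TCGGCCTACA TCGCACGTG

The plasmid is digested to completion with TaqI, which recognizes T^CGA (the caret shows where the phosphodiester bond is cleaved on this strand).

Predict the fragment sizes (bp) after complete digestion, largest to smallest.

TaqI sites (TCGA) start at positions 51, 79.
TaqI cuts after the first base of each site, so after positions 51, 79.
Circular molecule, 2 cuts → 2 fragments:
  52–79 → 28 bp
  80–159 then 1–51 → 80 + 51 = 131 bp
Sorted largest to smallest: 131, 28 bp.

131, 28 bp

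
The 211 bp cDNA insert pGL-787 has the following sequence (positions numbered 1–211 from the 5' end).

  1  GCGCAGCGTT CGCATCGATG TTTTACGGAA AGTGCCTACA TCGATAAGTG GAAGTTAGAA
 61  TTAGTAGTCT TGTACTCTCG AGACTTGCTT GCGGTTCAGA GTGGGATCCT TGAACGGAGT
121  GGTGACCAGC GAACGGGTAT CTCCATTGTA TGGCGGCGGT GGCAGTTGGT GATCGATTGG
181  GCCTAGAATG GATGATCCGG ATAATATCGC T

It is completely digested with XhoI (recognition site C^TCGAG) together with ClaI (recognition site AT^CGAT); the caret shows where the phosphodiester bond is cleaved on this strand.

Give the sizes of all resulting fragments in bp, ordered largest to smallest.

96, 38, 36, 26, 15 bp

The XhoI site (CTCGAG) starts at position 77.
XhoI cuts after the first base of each site, so after position 77.
ClaI sites (ATCGAT) start at positions 14, 40, 172.
ClaI cuts after base 2 of each site, so after positions 15, 41, 173.
Combined cut positions: 15, 41, 77, 173.
Linear molecule, 4 cuts → 5 fragments:
  1–15 → 15 bp
  16–41 → 26 bp
  42–77 → 36 bp
  78–173 → 96 bp
  174–211 → 38 bp
Sorted largest to smallest: 96, 38, 36, 26, 15 bp.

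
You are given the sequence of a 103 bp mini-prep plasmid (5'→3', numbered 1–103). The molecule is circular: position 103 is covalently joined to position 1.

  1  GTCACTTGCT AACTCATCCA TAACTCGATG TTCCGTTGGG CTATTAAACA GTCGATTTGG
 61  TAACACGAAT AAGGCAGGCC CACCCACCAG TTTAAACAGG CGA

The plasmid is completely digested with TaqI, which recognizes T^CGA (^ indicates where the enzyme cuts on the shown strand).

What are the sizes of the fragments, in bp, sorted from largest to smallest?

TaqI sites (TCGA) start at positions 25, 52.
TaqI cuts after the first base of each site, so after positions 25, 52.
Circular molecule, 2 cuts → 2 fragments:
  26–52 → 27 bp
  53–103 then 1–25 → 51 + 25 = 76 bp
Sorted largest to smallest: 76, 27 bp.

76, 27 bp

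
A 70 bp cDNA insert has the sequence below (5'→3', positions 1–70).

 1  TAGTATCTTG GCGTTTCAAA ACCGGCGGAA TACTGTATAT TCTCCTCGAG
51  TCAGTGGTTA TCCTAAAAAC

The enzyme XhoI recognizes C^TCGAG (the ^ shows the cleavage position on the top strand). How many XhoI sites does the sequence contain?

CTCGAG occurs starting at position 45.
XhoI cuts at 1 site.

1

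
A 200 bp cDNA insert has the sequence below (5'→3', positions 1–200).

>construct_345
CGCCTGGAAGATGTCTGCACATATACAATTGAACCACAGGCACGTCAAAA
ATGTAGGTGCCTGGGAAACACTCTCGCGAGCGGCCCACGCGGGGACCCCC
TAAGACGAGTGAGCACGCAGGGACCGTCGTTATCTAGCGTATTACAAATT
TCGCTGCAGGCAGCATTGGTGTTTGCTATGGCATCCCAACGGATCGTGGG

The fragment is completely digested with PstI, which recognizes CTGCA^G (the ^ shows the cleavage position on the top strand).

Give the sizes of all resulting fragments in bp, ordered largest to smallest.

The PstI site (CTGCAG) starts at position 154.
PstI cuts after base 5 of each site (before the last base), so after position 158.
Linear molecule, 1 cut → 2 fragments:
  1–158 → 158 bp
  159–200 → 42 bp
Sorted largest to smallest: 158, 42 bp.

158, 42 bp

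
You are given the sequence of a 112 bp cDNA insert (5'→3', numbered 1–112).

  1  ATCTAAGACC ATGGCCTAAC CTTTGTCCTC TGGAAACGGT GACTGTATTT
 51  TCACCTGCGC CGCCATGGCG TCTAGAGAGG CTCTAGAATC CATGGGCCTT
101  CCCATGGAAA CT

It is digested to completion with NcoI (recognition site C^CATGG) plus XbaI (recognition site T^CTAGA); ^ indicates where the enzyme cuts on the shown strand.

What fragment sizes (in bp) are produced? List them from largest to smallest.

54, 12, 11, 10, 9, 8, 8 bp

NcoI sites (CCATGG) start at positions 9, 63, 90, 102.
NcoI cuts after the first base of each site, so after positions 9, 63, 90, 102.
XbaI sites (TCTAGA) start at positions 71, 82.
XbaI cuts after the first base of each site, so after positions 71, 82.
Combined cut positions: 9, 63, 71, 82, 90, 102.
Linear molecule, 6 cuts → 7 fragments:
  1–9 → 9 bp
  10–63 → 54 bp
  64–71 → 8 bp
  72–82 → 11 bp
  83–90 → 8 bp
  91–102 → 12 bp
  103–112 → 10 bp
Sorted largest to smallest: 54, 12, 11, 10, 9, 8, 8 bp.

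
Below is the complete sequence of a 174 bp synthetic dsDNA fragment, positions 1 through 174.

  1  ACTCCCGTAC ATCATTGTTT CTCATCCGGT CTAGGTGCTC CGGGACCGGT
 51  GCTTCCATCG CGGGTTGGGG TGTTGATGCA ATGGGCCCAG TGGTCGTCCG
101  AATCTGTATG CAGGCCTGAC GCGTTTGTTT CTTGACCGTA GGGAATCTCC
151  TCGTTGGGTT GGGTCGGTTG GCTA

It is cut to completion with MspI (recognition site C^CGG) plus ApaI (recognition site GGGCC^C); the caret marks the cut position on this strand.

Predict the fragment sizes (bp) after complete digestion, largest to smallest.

87, 41, 26, 14, 6 bp

MspI sites (CCGG) start at positions 26, 40, 46.
MspI cuts after the first base of each site, so after positions 26, 40, 46.
The ApaI site (GGGCCC) starts at position 83.
ApaI cuts after base 5 of each site (before the last base), so after position 87.
Combined cut positions: 26, 40, 46, 87.
Linear molecule, 4 cuts → 5 fragments:
  1–26 → 26 bp
  27–40 → 14 bp
  41–46 → 6 bp
  47–87 → 41 bp
  88–174 → 87 bp
Sorted largest to smallest: 87, 41, 26, 14, 6 bp.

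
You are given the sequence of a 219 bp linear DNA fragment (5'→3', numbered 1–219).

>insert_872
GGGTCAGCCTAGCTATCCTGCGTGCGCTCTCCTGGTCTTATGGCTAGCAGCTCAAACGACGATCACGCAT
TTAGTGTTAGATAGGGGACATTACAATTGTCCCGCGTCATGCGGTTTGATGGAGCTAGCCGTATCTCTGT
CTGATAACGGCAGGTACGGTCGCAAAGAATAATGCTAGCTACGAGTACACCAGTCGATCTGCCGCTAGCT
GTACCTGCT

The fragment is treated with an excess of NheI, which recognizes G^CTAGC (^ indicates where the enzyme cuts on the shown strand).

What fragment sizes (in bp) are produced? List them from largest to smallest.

81, 50, 43, 30, 15 bp

NheI sites (GCTAGC) start at positions 43, 124, 174, 204.
NheI cuts after the first base of each site, so after positions 43, 124, 174, 204.
Linear molecule, 4 cuts → 5 fragments:
  1–43 → 43 bp
  44–124 → 81 bp
  125–174 → 50 bp
  175–204 → 30 bp
  205–219 → 15 bp
Sorted largest to smallest: 81, 50, 43, 30, 15 bp.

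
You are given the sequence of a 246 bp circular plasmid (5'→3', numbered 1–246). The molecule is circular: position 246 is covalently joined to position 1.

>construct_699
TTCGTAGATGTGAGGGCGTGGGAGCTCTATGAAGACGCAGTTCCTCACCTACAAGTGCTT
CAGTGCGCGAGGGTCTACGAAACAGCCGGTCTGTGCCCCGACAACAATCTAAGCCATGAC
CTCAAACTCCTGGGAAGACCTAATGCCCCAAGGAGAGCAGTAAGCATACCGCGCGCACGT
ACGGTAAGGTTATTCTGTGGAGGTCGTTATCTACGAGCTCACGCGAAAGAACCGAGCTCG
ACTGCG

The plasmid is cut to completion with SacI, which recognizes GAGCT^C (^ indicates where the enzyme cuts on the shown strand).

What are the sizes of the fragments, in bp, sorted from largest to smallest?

193, 34, 19 bp

SacI sites (GAGCTC) start at positions 22, 215, 234.
SacI cuts after base 5 of each site (before the last base), so after positions 26, 219, 238.
Circular molecule, 3 cuts → 3 fragments:
  27–219 → 193 bp
  220–238 → 19 bp
  239–246 then 1–26 → 8 + 26 = 34 bp
Sorted largest to smallest: 193, 34, 19 bp.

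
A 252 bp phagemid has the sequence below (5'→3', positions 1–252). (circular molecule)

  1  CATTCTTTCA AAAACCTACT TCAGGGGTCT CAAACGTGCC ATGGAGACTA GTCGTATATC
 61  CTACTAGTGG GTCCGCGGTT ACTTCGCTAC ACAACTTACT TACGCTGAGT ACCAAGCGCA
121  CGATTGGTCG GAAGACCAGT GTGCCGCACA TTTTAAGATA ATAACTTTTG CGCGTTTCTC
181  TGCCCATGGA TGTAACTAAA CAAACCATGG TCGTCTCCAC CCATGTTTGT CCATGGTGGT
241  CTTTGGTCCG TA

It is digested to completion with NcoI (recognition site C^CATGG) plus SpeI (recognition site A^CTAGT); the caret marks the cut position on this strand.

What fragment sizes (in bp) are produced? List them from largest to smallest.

NcoI sites (CCATGG) start at positions 39, 184, 205, 231.
NcoI cuts after the first base of each site, so after positions 39, 184, 205, 231.
SpeI sites (ACTAGT) start at positions 47, 63.
SpeI cuts after the first base of each site, so after positions 47, 63.
Combined cut positions: 39, 47, 63, 184, 205, 231.
Circular molecule, 6 cuts → 6 fragments:
  40–47 → 8 bp
  48–63 → 16 bp
  64–184 → 121 bp
  185–205 → 21 bp
  206–231 → 26 bp
  232–252 then 1–39 → 21 + 39 = 60 bp
Sorted largest to smallest: 121, 60, 26, 21, 16, 8 bp.

121, 60, 26, 21, 16, 8 bp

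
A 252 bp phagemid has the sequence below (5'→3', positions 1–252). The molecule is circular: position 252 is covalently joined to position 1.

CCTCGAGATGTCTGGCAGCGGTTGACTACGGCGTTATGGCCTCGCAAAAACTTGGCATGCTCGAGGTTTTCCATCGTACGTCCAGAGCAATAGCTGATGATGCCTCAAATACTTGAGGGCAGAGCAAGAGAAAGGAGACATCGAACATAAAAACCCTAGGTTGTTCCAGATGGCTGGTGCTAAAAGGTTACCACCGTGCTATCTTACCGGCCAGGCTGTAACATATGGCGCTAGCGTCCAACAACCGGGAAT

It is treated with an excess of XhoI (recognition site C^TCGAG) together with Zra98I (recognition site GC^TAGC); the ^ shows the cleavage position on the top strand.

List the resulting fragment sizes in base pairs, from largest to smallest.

XhoI sites (CTCGAG) start at positions 2, 60.
XhoI cuts after the first base of each site, so after positions 2, 60.
The Zra98I site (GCTAGC) starts at position 230.
Zra98I cuts after base 2 of each site, so after position 231.
Combined cut positions: 2, 60, 231.
Circular molecule, 3 cuts → 3 fragments:
  3–60 → 58 bp
  61–231 → 171 bp
  232–252 then 1–2 → 21 + 2 = 23 bp
Sorted largest to smallest: 171, 58, 23 bp.

171, 58, 23 bp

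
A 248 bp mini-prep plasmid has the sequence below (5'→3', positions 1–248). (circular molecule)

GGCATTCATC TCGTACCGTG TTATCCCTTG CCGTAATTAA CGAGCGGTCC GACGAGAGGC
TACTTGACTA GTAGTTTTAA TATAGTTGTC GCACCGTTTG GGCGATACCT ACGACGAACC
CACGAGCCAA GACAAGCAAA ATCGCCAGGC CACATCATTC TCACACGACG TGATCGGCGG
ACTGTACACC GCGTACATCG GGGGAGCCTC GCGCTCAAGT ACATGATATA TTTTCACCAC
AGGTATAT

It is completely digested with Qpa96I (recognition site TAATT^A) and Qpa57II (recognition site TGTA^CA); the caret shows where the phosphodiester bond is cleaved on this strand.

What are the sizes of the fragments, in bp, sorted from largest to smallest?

148, 100 bp

The Qpa96I site (TAATTA) starts at position 34.
Qpa96I cuts after base 5 of each site (before the last base), so after position 38.
The Qpa57II site (TGTACA) starts at position 183.
Qpa57II cuts after base 4 of each site, so after position 186.
Combined cut positions: 38, 186.
Circular molecule, 2 cuts → 2 fragments:
  39–186 → 148 bp
  187–248 then 1–38 → 62 + 38 = 100 bp
Sorted largest to smallest: 148, 100 bp.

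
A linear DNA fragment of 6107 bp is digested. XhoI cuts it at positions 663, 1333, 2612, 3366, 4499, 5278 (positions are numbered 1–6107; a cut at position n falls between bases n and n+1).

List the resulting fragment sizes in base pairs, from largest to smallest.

Linear molecule, 6 cuts → 7 fragments:
  663 − 0 = 663 bp
  1333 − 663 = 670 bp
  2612 − 1333 = 1279 bp
  3366 − 2612 = 754 bp
  4499 − 3366 = 1133 bp
  5278 − 4499 = 779 bp
  6107 − 5278 = 829 bp
Sorted largest to smallest: 1279, 1133, 829, 779, 754, 670, 663 bp.

1279, 1133, 829, 779, 754, 670, 663 bp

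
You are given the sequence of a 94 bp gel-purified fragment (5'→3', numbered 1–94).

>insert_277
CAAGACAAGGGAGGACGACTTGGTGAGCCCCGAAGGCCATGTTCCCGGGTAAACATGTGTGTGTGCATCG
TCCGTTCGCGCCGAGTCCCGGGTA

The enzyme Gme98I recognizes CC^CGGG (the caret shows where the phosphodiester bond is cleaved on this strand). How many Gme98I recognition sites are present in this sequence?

CCCGGG occurs starting at positions 44, 87.
Gme98I cuts at 2 sites.

2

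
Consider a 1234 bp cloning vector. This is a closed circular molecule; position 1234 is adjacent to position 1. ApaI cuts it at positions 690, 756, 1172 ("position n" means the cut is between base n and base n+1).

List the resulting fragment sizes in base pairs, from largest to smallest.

Circular molecule, 3 cuts → 3 fragments:
  756 − 690 = 66 bp
  1172 − 756 = 416 bp
  wrap: 1234 − 1172 + 690 = 752 bp
Sorted largest to smallest: 752, 416, 66 bp.

752, 416, 66 bp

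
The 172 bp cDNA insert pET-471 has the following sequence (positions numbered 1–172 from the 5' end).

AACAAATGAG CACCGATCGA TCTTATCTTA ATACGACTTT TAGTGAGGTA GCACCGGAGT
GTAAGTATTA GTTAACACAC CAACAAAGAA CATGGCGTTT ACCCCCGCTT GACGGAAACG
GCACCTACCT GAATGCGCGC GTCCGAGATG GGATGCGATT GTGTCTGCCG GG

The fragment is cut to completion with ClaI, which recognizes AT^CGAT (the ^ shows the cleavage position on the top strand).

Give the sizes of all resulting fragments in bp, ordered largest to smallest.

155, 17 bp

The ClaI site (ATCGAT) starts at position 16.
ClaI cuts after base 2 of each site, so after position 17.
Linear molecule, 1 cut → 2 fragments:
  1–17 → 17 bp
  18–172 → 155 bp
Sorted largest to smallest: 155, 17 bp.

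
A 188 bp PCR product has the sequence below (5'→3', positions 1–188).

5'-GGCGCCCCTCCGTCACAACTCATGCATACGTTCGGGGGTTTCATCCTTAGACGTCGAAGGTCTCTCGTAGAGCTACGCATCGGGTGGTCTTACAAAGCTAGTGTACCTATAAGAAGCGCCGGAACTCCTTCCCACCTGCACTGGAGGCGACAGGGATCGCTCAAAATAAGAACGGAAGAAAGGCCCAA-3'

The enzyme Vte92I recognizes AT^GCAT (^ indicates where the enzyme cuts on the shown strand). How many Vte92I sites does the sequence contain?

1

ATGCAT occurs starting at position 22.
Vte92I cuts at 1 site.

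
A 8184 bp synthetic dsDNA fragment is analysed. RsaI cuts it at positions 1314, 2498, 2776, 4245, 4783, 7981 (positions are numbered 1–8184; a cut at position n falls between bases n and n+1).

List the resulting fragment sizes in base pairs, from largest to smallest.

Linear molecule, 6 cuts → 7 fragments:
  1314 − 0 = 1314 bp
  2498 − 1314 = 1184 bp
  2776 − 2498 = 278 bp
  4245 − 2776 = 1469 bp
  4783 − 4245 = 538 bp
  7981 − 4783 = 3198 bp
  8184 − 7981 = 203 bp
Sorted largest to smallest: 3198, 1469, 1314, 1184, 538, 278, 203 bp.

3198, 1469, 1314, 1184, 538, 278, 203 bp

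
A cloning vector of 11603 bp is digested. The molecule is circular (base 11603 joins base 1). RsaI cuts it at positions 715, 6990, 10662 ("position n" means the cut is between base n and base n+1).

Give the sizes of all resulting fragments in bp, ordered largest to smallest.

Circular molecule, 3 cuts → 3 fragments:
  6990 − 715 = 6275 bp
  10662 − 6990 = 3672 bp
  wrap: 11603 − 10662 + 715 = 1656 bp
Sorted largest to smallest: 6275, 3672, 1656 bp.

6275, 3672, 1656 bp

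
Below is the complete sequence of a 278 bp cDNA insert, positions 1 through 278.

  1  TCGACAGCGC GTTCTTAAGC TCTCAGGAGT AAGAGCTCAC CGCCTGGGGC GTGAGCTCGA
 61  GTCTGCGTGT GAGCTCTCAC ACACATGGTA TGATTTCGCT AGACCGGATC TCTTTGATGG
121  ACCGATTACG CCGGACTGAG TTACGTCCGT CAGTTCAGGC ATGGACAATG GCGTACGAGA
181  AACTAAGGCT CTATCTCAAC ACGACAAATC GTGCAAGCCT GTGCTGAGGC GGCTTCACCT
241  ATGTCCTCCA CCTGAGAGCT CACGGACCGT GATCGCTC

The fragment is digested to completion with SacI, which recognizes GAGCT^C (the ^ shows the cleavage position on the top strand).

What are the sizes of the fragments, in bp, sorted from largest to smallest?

185, 37, 20, 18, 18 bp

SacI sites (GAGCTC) start at positions 33, 53, 71, 256.
SacI cuts after base 5 of each site (before the last base), so after positions 37, 57, 75, 260.
Linear molecule, 4 cuts → 5 fragments:
  1–37 → 37 bp
  38–57 → 20 bp
  58–75 → 18 bp
  76–260 → 185 bp
  261–278 → 18 bp
Sorted largest to smallest: 185, 37, 20, 18, 18 bp.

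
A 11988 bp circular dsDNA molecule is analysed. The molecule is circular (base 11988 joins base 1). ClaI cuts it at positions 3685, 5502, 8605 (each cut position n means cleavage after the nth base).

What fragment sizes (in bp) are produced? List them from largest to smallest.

Circular molecule, 3 cuts → 3 fragments:
  5502 − 3685 = 1817 bp
  8605 − 5502 = 3103 bp
  wrap: 11988 − 8605 + 3685 = 7068 bp
Sorted largest to smallest: 7068, 3103, 1817 bp.

7068, 3103, 1817 bp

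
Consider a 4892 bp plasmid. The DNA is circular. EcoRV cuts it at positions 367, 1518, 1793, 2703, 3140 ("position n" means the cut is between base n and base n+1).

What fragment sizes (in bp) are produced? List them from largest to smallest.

Circular molecule, 5 cuts → 5 fragments:
  1518 − 367 = 1151 bp
  1793 − 1518 = 275 bp
  2703 − 1793 = 910 bp
  3140 − 2703 = 437 bp
  wrap: 4892 − 3140 + 367 = 2119 bp
Sorted largest to smallest: 2119, 1151, 910, 437, 275 bp.

2119, 1151, 910, 437, 275 bp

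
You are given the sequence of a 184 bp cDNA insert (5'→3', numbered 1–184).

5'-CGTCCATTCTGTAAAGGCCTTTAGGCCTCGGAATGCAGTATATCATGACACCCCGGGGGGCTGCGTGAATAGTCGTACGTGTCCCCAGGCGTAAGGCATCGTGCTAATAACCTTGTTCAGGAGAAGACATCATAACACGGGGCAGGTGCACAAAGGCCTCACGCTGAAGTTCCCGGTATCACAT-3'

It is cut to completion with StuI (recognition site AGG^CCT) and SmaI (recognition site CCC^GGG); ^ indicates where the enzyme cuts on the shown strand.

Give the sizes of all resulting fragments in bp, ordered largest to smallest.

StuI sites (AGGCCT) start at positions 15, 23, 154.
StuI cuts after base 3 of each site, so after positions 17, 25, 156.
The SmaI site (CCCGGG) starts at position 52.
SmaI cuts after base 3 of each site, so after position 54.
Combined cut positions: 17, 25, 54, 156.
Linear molecule, 4 cuts → 5 fragments:
  1–17 → 17 bp
  18–25 → 8 bp
  26–54 → 29 bp
  55–156 → 102 bp
  157–184 → 28 bp
Sorted largest to smallest: 102, 29, 28, 17, 8 bp.

102, 29, 28, 17, 8 bp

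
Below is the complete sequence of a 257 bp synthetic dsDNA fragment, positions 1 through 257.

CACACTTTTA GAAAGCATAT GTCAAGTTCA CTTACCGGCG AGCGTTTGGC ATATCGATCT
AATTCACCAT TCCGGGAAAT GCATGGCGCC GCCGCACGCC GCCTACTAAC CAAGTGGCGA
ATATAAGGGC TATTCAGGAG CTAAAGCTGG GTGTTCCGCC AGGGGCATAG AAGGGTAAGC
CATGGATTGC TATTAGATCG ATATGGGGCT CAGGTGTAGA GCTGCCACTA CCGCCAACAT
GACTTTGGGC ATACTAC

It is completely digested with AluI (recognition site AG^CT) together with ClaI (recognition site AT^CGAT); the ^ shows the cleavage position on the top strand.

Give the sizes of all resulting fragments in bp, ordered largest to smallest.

86, 54, 52, 36, 23, 6 bp

AluI sites (AGCT) start at positions 139, 145, 220.
AluI cuts after base 2 of each site, so after positions 140, 146, 221.
ClaI sites (ATCGAT) start at positions 53, 197.
ClaI cuts after base 2 of each site, so after positions 54, 198.
Combined cut positions: 54, 140, 146, 198, 221.
Linear molecule, 5 cuts → 6 fragments:
  1–54 → 54 bp
  55–140 → 86 bp
  141–146 → 6 bp
  147–198 → 52 bp
  199–221 → 23 bp
  222–257 → 36 bp
Sorted largest to smallest: 86, 54, 52, 36, 23, 6 bp.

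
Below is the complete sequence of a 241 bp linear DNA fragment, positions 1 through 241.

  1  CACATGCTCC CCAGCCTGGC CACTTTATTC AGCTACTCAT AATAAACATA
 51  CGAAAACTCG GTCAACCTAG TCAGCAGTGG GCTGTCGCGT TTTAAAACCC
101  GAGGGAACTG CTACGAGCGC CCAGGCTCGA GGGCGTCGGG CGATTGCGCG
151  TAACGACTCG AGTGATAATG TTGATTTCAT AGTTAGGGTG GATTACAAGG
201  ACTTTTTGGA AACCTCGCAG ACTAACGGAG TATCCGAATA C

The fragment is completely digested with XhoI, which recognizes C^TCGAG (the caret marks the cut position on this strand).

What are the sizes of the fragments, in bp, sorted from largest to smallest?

XhoI sites (CTCGAG) start at positions 126, 157.
XhoI cuts after the first base of each site, so after positions 126, 157.
Linear molecule, 2 cuts → 3 fragments:
  1–126 → 126 bp
  127–157 → 31 bp
  158–241 → 84 bp
Sorted largest to smallest: 126, 84, 31 bp.

126, 84, 31 bp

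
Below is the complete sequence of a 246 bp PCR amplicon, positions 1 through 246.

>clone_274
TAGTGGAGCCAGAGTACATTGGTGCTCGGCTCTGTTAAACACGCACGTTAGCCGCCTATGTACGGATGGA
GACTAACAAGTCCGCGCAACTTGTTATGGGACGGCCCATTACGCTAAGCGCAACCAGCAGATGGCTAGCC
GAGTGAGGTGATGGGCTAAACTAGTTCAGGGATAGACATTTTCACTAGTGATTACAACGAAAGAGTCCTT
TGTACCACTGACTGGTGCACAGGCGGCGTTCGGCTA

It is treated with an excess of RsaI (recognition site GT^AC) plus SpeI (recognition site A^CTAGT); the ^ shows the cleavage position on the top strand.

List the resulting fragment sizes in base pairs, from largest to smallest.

RsaI sites (GTAC) start at positions 14, 60, 212.
RsaI cuts after base 2 of each site, so after positions 15, 61, 213.
SpeI sites (ACTAGT) start at positions 160, 184.
SpeI cuts after the first base of each site, so after positions 160, 184.
Combined cut positions: 15, 61, 160, 184, 213.
Linear molecule, 5 cuts → 6 fragments:
  1–15 → 15 bp
  16–61 → 46 bp
  62–160 → 99 bp
  161–184 → 24 bp
  185–213 → 29 bp
  214–246 → 33 bp
Sorted largest to smallest: 99, 46, 33, 29, 24, 15 bp.

99, 46, 33, 29, 24, 15 bp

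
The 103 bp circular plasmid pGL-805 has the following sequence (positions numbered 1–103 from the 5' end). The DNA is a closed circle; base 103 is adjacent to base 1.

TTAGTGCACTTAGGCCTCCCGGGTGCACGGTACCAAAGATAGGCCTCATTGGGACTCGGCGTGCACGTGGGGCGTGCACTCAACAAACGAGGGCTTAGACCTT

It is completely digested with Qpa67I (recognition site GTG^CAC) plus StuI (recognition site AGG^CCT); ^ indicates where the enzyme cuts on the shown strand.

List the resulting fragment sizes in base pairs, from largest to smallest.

33, 20, 18, 13, 11, 8 bp

Qpa67I sites (GTGCAC) start at positions 4, 23, 61, 74.
Qpa67I cuts after base 3 of each site, so after positions 6, 25, 63, 76.
StuI sites (AGGCCT) start at positions 12, 41.
StuI cuts after base 3 of each site, so after positions 14, 43.
Combined cut positions: 6, 14, 25, 43, 63, 76.
Circular molecule, 6 cuts → 6 fragments:
  7–14 → 8 bp
  15–25 → 11 bp
  26–43 → 18 bp
  44–63 → 20 bp
  64–76 → 13 bp
  77–103 then 1–6 → 27 + 6 = 33 bp
Sorted largest to smallest: 33, 20, 18, 13, 11, 8 bp.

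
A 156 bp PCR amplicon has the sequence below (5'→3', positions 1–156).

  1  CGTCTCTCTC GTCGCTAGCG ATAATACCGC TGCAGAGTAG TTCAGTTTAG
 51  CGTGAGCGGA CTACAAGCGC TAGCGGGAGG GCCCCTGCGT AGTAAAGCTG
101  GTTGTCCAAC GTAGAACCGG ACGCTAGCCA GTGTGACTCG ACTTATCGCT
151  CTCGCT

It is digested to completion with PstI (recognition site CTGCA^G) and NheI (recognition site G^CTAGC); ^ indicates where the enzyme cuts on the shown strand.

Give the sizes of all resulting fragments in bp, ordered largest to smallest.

The PstI site (CTGCAG) starts at position 30.
PstI cuts after base 5 of each site (before the last base), so after position 34.
NheI sites (GCTAGC) start at positions 14, 69, 123.
NheI cuts after the first base of each site, so after positions 14, 69, 123.
Combined cut positions: 14, 34, 69, 123.
Linear molecule, 4 cuts → 5 fragments:
  1–14 → 14 bp
  15–34 → 20 bp
  35–69 → 35 bp
  70–123 → 54 bp
  124–156 → 33 bp
Sorted largest to smallest: 54, 35, 33, 20, 14 bp.

54, 35, 33, 20, 14 bp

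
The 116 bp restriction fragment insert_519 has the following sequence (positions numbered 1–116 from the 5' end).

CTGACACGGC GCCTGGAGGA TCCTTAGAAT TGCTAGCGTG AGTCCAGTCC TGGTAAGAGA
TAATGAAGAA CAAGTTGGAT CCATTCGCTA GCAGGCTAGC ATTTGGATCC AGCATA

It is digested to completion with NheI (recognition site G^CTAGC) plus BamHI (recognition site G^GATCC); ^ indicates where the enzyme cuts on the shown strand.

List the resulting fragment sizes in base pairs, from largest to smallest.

NheI sites (GCTAGC) start at positions 32, 87, 95.
NheI cuts after the first base of each site, so after positions 32, 87, 95.
BamHI sites (GGATCC) start at positions 18, 77, 105.
BamHI cuts after the first base of each site, so after positions 18, 77, 105.
Combined cut positions: 18, 32, 77, 87, 95, 105.
Linear molecule, 6 cuts → 7 fragments:
  1–18 → 18 bp
  19–32 → 14 bp
  33–77 → 45 bp
  78–87 → 10 bp
  88–95 → 8 bp
  96–105 → 10 bp
  106–116 → 11 bp
Sorted largest to smallest: 45, 18, 14, 11, 10, 10, 8 bp.

45, 18, 14, 11, 10, 10, 8 bp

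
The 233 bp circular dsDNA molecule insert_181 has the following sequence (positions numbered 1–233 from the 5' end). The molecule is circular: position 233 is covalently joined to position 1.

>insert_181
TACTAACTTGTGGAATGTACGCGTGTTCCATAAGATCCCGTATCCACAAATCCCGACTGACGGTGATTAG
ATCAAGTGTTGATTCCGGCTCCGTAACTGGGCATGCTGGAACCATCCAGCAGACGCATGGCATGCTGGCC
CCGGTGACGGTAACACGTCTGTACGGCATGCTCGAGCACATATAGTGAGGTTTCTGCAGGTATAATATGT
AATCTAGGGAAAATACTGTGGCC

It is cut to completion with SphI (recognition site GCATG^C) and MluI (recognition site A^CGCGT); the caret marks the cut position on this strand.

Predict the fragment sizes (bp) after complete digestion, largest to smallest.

86, 82, 36, 29 bp

SphI sites (GCATGC) start at positions 101, 130, 166.
SphI cuts after base 5 of each site (before the last base), so after positions 105, 134, 170.
The MluI site (ACGCGT) starts at position 19.
MluI cuts after the first base of each site, so after position 19.
Combined cut positions: 19, 105, 134, 170.
Circular molecule, 4 cuts → 4 fragments:
  20–105 → 86 bp
  106–134 → 29 bp
  135–170 → 36 bp
  171–233 then 1–19 → 63 + 19 = 82 bp
Sorted largest to smallest: 86, 82, 36, 29 bp.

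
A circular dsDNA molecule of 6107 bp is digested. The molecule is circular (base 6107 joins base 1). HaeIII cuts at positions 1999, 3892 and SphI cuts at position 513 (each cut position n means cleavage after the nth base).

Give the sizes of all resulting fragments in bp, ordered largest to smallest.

Combined cut positions (sorted): 513, 1999, 3892.
Circular molecule, 3 cuts → 3 fragments:
  1999 − 513 = 1486 bp
  3892 − 1999 = 1893 bp
  wrap: 6107 − 3892 + 513 = 2728 bp
Sorted largest to smallest: 2728, 1893, 1486 bp.

2728, 1893, 1486 bp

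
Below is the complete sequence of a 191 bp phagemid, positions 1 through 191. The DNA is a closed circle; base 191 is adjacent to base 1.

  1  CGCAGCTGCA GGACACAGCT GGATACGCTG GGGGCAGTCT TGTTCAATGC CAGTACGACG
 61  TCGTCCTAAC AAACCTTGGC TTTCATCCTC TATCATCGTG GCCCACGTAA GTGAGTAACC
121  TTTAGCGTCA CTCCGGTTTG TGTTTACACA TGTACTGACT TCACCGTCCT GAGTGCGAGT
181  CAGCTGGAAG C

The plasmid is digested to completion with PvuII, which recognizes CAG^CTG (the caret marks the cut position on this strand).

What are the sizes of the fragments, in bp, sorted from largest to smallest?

165, 13, 13 bp

PvuII sites (CAGCTG) start at positions 3, 16, 181.
PvuII cuts after base 3 of each site, so after positions 5, 18, 183.
Circular molecule, 3 cuts → 3 fragments:
  6–18 → 13 bp
  19–183 → 165 bp
  184–191 then 1–5 → 8 + 5 = 13 bp
Sorted largest to smallest: 165, 13, 13 bp.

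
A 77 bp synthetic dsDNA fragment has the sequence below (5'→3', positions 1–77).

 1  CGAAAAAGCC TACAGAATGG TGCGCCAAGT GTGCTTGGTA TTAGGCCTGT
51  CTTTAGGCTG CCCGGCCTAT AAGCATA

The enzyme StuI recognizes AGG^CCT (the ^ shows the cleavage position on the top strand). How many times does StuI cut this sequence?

1

AGGCCT occurs starting at position 43.
StuI cuts at 1 site.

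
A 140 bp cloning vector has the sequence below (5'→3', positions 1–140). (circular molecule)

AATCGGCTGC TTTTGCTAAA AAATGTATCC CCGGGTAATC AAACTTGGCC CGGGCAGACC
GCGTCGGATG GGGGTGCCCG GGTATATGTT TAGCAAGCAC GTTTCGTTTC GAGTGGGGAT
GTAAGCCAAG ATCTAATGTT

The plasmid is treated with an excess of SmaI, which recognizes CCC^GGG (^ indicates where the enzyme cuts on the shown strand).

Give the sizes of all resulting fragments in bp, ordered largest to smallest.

93, 28, 19 bp

SmaI sites (CCCGGG) start at positions 30, 49, 77.
SmaI cuts after base 3 of each site, so after positions 32, 51, 79.
Circular molecule, 3 cuts → 3 fragments:
  33–51 → 19 bp
  52–79 → 28 bp
  80–140 then 1–32 → 61 + 32 = 93 bp
Sorted largest to smallest: 93, 28, 19 bp.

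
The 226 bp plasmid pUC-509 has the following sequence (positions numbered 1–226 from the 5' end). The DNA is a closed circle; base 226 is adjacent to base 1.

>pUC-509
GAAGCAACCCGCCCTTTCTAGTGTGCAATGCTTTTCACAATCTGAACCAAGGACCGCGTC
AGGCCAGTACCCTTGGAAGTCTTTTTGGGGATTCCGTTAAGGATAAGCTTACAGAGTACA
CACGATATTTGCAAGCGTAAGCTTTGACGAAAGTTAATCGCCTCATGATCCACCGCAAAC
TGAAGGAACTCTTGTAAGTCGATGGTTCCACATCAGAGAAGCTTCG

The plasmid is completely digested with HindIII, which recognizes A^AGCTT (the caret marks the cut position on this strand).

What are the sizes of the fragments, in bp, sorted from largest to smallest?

112, 80, 34 bp

HindIII sites (AAGCTT) start at positions 105, 139, 219.
HindIII cuts after the first base of each site, so after positions 105, 139, 219.
Circular molecule, 3 cuts → 3 fragments:
  106–139 → 34 bp
  140–219 → 80 bp
  220–226 then 1–105 → 7 + 105 = 112 bp
Sorted largest to smallest: 112, 80, 34 bp.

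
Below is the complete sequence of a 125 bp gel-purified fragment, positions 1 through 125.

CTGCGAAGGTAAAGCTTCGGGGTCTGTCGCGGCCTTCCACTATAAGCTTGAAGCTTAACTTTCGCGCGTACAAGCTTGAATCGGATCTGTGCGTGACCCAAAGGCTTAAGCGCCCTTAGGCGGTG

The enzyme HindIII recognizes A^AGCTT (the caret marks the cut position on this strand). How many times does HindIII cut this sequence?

4

AAGCTT occurs starting at positions 12, 44, 51, 72.
HindIII cuts at 4 sites.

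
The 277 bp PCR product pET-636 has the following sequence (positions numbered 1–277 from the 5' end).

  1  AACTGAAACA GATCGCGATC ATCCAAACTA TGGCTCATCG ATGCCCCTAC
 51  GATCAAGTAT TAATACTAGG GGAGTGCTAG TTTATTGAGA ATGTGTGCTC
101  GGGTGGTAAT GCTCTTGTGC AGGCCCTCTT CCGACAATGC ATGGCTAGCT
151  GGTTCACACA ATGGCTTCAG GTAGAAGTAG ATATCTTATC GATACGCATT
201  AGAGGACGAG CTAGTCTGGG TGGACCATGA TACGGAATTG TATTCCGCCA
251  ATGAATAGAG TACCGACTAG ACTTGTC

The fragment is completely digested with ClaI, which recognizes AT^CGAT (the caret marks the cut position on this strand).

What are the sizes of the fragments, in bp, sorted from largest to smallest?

ClaI sites (ATCGAT) start at positions 37, 188.
ClaI cuts after base 2 of each site, so after positions 38, 189.
Linear molecule, 2 cuts → 3 fragments:
  1–38 → 38 bp
  39–189 → 151 bp
  190–277 → 88 bp
Sorted largest to smallest: 151, 88, 38 bp.

151, 88, 38 bp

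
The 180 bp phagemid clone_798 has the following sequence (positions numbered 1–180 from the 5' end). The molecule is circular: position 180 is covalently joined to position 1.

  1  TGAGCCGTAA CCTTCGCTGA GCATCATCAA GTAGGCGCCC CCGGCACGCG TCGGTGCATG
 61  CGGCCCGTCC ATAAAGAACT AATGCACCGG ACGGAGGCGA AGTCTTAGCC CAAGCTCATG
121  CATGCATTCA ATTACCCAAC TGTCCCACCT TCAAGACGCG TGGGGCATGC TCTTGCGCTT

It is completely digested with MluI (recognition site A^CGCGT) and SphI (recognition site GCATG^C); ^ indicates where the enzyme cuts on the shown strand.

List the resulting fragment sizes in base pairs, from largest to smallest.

MluI sites (ACGCGT) start at positions 46, 156.
MluI cuts after the first base of each site, so after positions 46, 156.
SphI sites (GCATGC) start at positions 56, 120, 165.
SphI cuts after base 5 of each site (before the last base), so after positions 60, 124, 169.
Combined cut positions: 46, 60, 124, 156, 169.
Circular molecule, 5 cuts → 5 fragments:
  47–60 → 14 bp
  61–124 → 64 bp
  125–156 → 32 bp
  157–169 → 13 bp
  170–180 then 1–46 → 11 + 46 = 57 bp
Sorted largest to smallest: 64, 57, 32, 14, 13 bp.

64, 57, 32, 14, 13 bp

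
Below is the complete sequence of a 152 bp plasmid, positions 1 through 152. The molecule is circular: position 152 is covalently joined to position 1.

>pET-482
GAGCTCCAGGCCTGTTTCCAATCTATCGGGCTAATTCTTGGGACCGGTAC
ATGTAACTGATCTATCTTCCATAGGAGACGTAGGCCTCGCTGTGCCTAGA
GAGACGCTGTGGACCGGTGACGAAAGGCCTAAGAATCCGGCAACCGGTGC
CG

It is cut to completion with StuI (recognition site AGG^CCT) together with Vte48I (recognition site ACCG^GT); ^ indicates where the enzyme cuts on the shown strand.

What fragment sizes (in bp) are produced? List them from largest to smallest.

StuI sites (AGGCCT) start at positions 8, 82, 125.
StuI cuts after base 3 of each site, so after positions 10, 84, 127.
Vte48I sites (ACCGGT) start at positions 43, 113, 143.
Vte48I cuts after base 4 of each site, so after positions 46, 116, 146.
Combined cut positions: 10, 46, 84, 116, 127, 146.
Circular molecule, 6 cuts → 6 fragments:
  11–46 → 36 bp
  47–84 → 38 bp
  85–116 → 32 bp
  117–127 → 11 bp
  128–146 → 19 bp
  147–152 then 1–10 → 6 + 10 = 16 bp
Sorted largest to smallest: 38, 36, 32, 19, 16, 11 bp.

38, 36, 32, 19, 16, 11 bp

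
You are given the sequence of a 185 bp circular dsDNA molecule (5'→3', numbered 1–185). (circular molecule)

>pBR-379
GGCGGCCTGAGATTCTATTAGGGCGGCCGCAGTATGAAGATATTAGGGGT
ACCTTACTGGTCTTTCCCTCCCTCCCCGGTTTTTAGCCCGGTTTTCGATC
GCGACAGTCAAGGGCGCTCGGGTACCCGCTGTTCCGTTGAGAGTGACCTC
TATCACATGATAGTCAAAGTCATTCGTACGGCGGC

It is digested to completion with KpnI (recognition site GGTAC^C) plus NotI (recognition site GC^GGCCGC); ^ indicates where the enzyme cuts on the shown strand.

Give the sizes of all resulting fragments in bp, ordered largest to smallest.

84, 73, 28 bp

KpnI sites (GGTACC) start at positions 48, 121.
KpnI cuts after base 5 of each site (before the last base), so after positions 52, 125.
The NotI site (GCGGCCGC) starts at position 23.
NotI cuts after base 2 of each site, so after position 24.
Combined cut positions: 24, 52, 125.
Circular molecule, 3 cuts → 3 fragments:
  25–52 → 28 bp
  53–125 → 73 bp
  126–185 then 1–24 → 60 + 24 = 84 bp
Sorted largest to smallest: 84, 73, 28 bp.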